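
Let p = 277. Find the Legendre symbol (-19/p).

1

Euler's criterion: (-19/277) ≡ 258^138 (mod 277).
258^2 ≡ 84 (mod 277)
258^4 ≡ 131 (mod 277)
258^8 ≡ 264 (mod 277)
258^16 ≡ 169 (mod 277)
258^32 ≡ 30 (mod 277)
258^64 ≡ 69 (mod 277)
258^128 ≡ 52 (mod 277)
258^138 = 258^(128+8+2) ≡ 1 (mod 277).
Result is 1, so (-19/277) = 1.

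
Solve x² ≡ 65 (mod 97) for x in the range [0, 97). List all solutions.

97 ≡ 1 (mod 4), so we find a root by search.
Trying successive values, 29² = 841 ≡ 65 (mod 97). The other root is 97 − 29 = 68.

29, 68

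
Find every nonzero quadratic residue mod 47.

Square k = 1,…,23 (k and 47−k give the same square):
1²=1, 2²=4, 3²=9, 4²=16, 5²=25, 6²=36, 7²≡2, 8²≡17, 9²≡34, 10²≡6, 11²≡27, 12²≡3, 13²≡28, 14²≡8, 15²≡37, 16²≡21, 17²≡7, 18²≡42, 19²≡32, 20²≡24, 21²≡18, 22²≡14, 23²≡12 (mod 47).
So the quadratic residues mod 47 are {1, 2, 3, 4, 6, 7, 8, 9, 12, 14, 16, 17, 18, 21, 24, 25, 27, 28, 32, 34, 36, 37, 42}.

1 2 3 4 6 7 8 9 12 14 16 17 18 21 24 25 27 28 32 34 36 37 42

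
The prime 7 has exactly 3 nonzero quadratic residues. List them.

Square k = 1,…,3 (k and 7−k give the same square):
1²=1, 2²=4, 3²≡2 (mod 7).
So the quadratic residues mod 7 are {1, 2, 4}.

1, 2, 4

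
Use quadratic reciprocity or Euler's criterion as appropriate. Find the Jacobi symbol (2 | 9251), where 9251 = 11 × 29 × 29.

-1

Pull out 2: since 9251 ≡ 3 (mod 8), (2/9251) = -1.
Reached (1/9251) = 1. Collecting the sign flips along the way, the symbol is -1.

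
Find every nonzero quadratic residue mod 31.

Square k = 1,…,15 (k and 31−k give the same square):
1²=1, 2²=4, 3²=9, 4²=16, 5²=25, 6²≡5, 7²≡18, 8²≡2, 9²≡19, 10²≡7, 11²≡28, 12²≡20, 13²≡14, 14²≡10, 15²≡8 (mod 31).
So the quadratic residues mod 31 are {1, 2, 4, 5, 7, 8, 9, 10, 14, 16, 18, 19, 20, 25, 28}.

1 2 4 5 7 8 9 10 14 16 18 19 20 25 28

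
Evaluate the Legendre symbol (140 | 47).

First reduce: 140 ≡ 46 (mod 47).
Pull out 2: since 47 ≡ 7 (mod 8), (2/47) = +1.
Reciprocity: 23 ≡ 3 and 47 ≡ 3 (mod 4), so (23/47) = −(47/23).
Reduce top mod 23: now compute (1/23).
Reached (1/23) = 1. Collecting the sign flips along the way, the symbol is -1.

-1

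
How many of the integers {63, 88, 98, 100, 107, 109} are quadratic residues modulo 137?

(63/137) = +1 → QR.
(88/137) = +1 → QR.
(98/137) = +1 → QR.
(100/137) = +1 → QR.
(107/137) = +1 → QR.
(109/137) = +1 → QR.
Total quadratic residues among the 6: 6.

6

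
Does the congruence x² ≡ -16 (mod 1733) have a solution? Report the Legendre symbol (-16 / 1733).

1

First reduce: -16 ≡ 1717 (mod 1733).
Reciprocity: 1717 ≡ 1 and 1733 ≡ 1 (mod 4), so (1717/1733) = +(1733/1717).
Reduce top mod 1717: now compute (16/1717).
Pull out 2^4: since 1717 ≡ 5 (mod 8), (2/1717) = -1, so (2/1717)^4 = +1.
Reached (1/1717) = 1. Collecting the sign flips along the way, the symbol is +1.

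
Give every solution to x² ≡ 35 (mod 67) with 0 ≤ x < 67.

13, 54

Since 67 ≡ 3 (mod 4), a square root of 35 is 35^((67+1)/4) = 35^17 mod 67.
Repeated squaring: 35^2≡19, 35^4≡26, 35^8≡6, 35^16≡36 (mod 67).
35^17 = 35^(16+1) ≡ 54 (mod 67).
Check: 54² = 2916 ≡ 35 (mod 67). The two roots are 13 and 54.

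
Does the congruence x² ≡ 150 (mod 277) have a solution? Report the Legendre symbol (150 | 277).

Euler's criterion: (150/277) ≡ 150^138 (mod 277).
150^2 ≡ 63 (mod 277)
150^4 ≡ 91 (mod 277)
150^8 ≡ 248 (mod 277)
150^16 ≡ 10 (mod 277)
150^32 ≡ 100 (mod 277)
150^64 ≡ 28 (mod 277)
150^128 ≡ 230 (mod 277)
150^138 = 150^(128+8+2) ≡ 276 (mod 277).
Result is 276 ≡ −1, so (150/277) = −1.

-1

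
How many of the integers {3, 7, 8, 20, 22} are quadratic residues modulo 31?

3

(3/31) = -1 → non-residue.
(7/31) = +1 → QR.
(8/31) = +1 → QR.
(20/31) = +1 → QR.
(22/31) = -1 → non-residue.
Total quadratic residues among the 5: 3.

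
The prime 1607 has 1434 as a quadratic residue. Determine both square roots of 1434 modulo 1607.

Since 1607 ≡ 3 (mod 4), a square root of 1434 is 1434^((1607+1)/4) = 1434^402 mod 1607.
Repeated squaring: 1434^2≡1003, 1434^4≡27, 1434^8≡729, 1434^16≡1131, 1434^32≡1596, 1434^64≡121, 1434^128≡178, 1434^256≡1151 (mod 1607).
1434^402 = 1434^(256+128+16+2) ≡ 1357 (mod 1607).
Check: 1357² = 1841449 ≡ 1434 (mod 1607). The two roots are 250 and 1357.

250, 1357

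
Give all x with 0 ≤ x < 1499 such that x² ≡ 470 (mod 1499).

376, 1123

Since 1499 ≡ 3 (mod 4), a square root of 470 is 470^((1499+1)/4) = 470^375 mod 1499.
Repeated squaring: 470^2≡547, 470^4≡908, 470^8≡14, 470^16≡196, 470^32≡941, 470^64≡1071, 470^128≡306, 470^256≡698 (mod 1499).
470^375 = 470^(256+64+32+16+4+2+1) ≡ 376 (mod 1499).
Check: 376² = 141376 ≡ 470 (mod 1499). The two roots are 376 and 1123.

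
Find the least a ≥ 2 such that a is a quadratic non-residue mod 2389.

(2/2389) = −1, so 2 is the smallest positive non-residue mod 2389.

2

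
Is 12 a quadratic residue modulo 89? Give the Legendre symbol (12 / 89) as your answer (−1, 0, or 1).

Pull out 2^2: since 89 ≡ 1 (mod 8), (2/89) = +1, so (2/89)^2 = +1.
Reciprocity: 3 ≡ 3 and 89 ≡ 1 (mod 4), so (3/89) = +(89/3).
Reduce top mod 3: now compute (2/3).
Pull out 2: since 3 ≡ 3 (mod 8), (2/3) = -1.
Reached (1/3) = 1. Collecting the sign flips along the way, the symbol is -1.

-1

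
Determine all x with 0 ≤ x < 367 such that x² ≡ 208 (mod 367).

93, 274

Since 367 ≡ 3 (mod 4), a square root of 208 is 208^((367+1)/4) = 208^92 mod 367.
Repeated squaring: 208^2≡325, 208^4≡296, 208^8≡270, 208^16≡234, 208^32≡73, 208^64≡191 (mod 367).
208^92 = 208^(64+16+8+4) ≡ 274 (mod 367).
Check: 274² = 75076 ≡ 208 (mod 367). The two roots are 93 and 274.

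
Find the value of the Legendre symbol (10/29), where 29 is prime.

-1

Pull out 2: since 29 ≡ 5 (mod 8), (2/29) = -1.
Reciprocity: 5 ≡ 1 and 29 ≡ 1 (mod 4), so (5/29) = +(29/5).
Reduce top mod 5: now compute (4/5).
Pull out 2^2: since 5 ≡ 5 (mod 8), (2/5) = -1, so (2/5)^2 = +1.
Reached (1/5) = 1. Collecting the sign flips along the way, the symbol is -1.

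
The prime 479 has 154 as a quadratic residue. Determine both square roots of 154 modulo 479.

Since 479 ≡ 3 (mod 4), a square root of 154 is 154^((479+1)/4) = 154^120 mod 479.
Repeated squaring: 154^2≡245, 154^4≡150, 154^8≡466, 154^16≡169, 154^32≡300, 154^64≡427 (mod 479).
154^120 = 154^(64+32+16+8) ≡ 271 (mod 479).
Check: 271² = 73441 ≡ 154 (mod 479). The two roots are 208 and 271.

208, 271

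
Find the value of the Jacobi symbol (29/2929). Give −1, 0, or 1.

Reciprocity: 29 ≡ 1 and 2929 ≡ 1 (mod 4), so (29/2929) = +(2929/29).
Reduce top mod 29: now compute (0/29).
Top reduces to 0: gcd > 1, so the symbol is 0.

0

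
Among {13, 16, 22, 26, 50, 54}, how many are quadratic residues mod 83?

(13/83) = -1 → non-residue.
(16/83) = +1 → QR.
(22/83) = -1 → non-residue.
(26/83) = +1 → QR.
(50/83) = -1 → non-residue.
(54/83) = -1 → non-residue.
Total quadratic residues among the 6: 2.

2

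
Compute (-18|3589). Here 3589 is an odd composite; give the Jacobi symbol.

-1

First reduce: -18 ≡ 3571 (mod 3589).
Reciprocity: 3571 ≡ 3 and 3589 ≡ 1 (mod 4), so (3571/3589) = +(3589/3571).
Reduce top mod 3571: now compute (18/3571).
Pull out 2: since 3571 ≡ 3 (mod 8), (2/3571) = -1.
Reciprocity: 9 ≡ 1 and 3571 ≡ 3 (mod 4), so (9/3571) = +(3571/9).
Reduce top mod 9: now compute (7/9).
Reciprocity: 7 ≡ 3 and 9 ≡ 1 (mod 4), so (7/9) = +(9/7).
Reduce top mod 7: now compute (2/7).
Pull out 2: since 7 ≡ 7 (mod 8), (2/7) = +1.
Reached (1/7) = 1. Collecting the sign flips along the way, the symbol is -1.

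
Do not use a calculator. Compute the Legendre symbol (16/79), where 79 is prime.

Euler's criterion: (16/79) ≡ 16^39 (mod 79).
16^2 ≡ 19 (mod 79)
16^4 ≡ 45 (mod 79)
16^8 ≡ 50 (mod 79)
16^16 ≡ 51 (mod 79)
16^32 ≡ 73 (mod 79)
16^39 = 16^(32+4+2+1) ≡ 1 (mod 79).
Result is 1, so (16/79) = 1.

1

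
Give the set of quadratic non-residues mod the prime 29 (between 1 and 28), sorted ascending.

2 3 8 10 11 12 14 15 17 18 19 21 26 27

Square k = 1,…,14 (k and 29−k give the same square):
1²=1, 2²=4, 3²=9, 4²=16, 5²=25, 6²≡7, 7²≡20, 8²≡6, 9²≡23, 10²≡13, 11²≡5, 12²≡28, 13²≡24, 14²≡22 (mod 29).
The residues are {1, 4, 5, 6, 7, 9, 13, 16, 20, 22, 23, 24, 25, 28}; the non-residues are the remaining 14 nonzero classes.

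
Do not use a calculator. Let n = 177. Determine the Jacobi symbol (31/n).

-1

Reciprocity: 31 ≡ 3 and 177 ≡ 1 (mod 4), so (31/177) = +(177/31).
Reduce top mod 31: now compute (22/31).
Pull out 2: since 31 ≡ 7 (mod 8), (2/31) = +1.
Reciprocity: 11 ≡ 3 and 31 ≡ 3 (mod 4), so (11/31) = −(31/11).
Reduce top mod 11: now compute (9/11).
Reciprocity: 9 ≡ 1 and 11 ≡ 3 (mod 4), so (9/11) = +(11/9).
Reduce top mod 9: now compute (2/9).
Pull out 2: since 9 ≡ 1 (mod 8), (2/9) = +1.
Reached (1/9) = 1. Collecting the sign flips along the way, the symbol is -1.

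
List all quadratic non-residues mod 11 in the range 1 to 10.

2 6 7 8 10

Square k = 1,…,5 (k and 11−k give the same square):
1²=1, 2²=4, 3²=9, 4²≡5, 5²≡3 (mod 11).
The residues are {1, 3, 4, 5, 9}; the non-residues are the remaining 5 nonzero classes.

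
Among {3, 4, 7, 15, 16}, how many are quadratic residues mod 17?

3

(3/17) = -1 → non-residue.
(4/17) = +1 → QR.
(7/17) = -1 → non-residue.
(15/17) = +1 → QR.
(16/17) = +1 → QR.
Total quadratic residues among the 5: 3.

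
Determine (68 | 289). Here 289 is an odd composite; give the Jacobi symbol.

Pull out 2^2: since 289 ≡ 1 (mod 8), (2/289) = +1, so (2/289)^2 = +1.
Reciprocity: 17 ≡ 1 and 289 ≡ 1 (mod 4), so (17/289) = +(289/17).
Reduce top mod 17: now compute (0/17).
Top reduces to 0: gcd > 1, so the symbol is 0.

0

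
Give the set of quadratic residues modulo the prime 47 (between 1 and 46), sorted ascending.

1,2,3,4,6,7,8,9,12,14,16,17,18,21,24,25,27,28,32,34,36,37,42

Square k = 1,…,23 (k and 47−k give the same square):
1²=1, 2²=4, 3²=9, 4²=16, 5²=25, 6²=36, 7²≡2, 8²≡17, 9²≡34, 10²≡6, 11²≡27, 12²≡3, 13²≡28, 14²≡8, 15²≡37, 16²≡21, 17²≡7, 18²≡42, 19²≡32, 20²≡24, 21²≡18, 22²≡14, 23²≡12 (mod 47).
So the quadratic residues mod 47 are {1, 2, 3, 4, 6, 7, 8, 9, 12, 14, 16, 17, 18, 21, 24, 25, 27, 28, 32, 34, 36, 37, 42}.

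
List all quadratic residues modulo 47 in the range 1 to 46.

Square k = 1,…,23 (k and 47−k give the same square):
1²=1, 2²=4, 3²=9, 4²=16, 5²=25, 6²=36, 7²≡2, 8²≡17, 9²≡34, 10²≡6, 11²≡27, 12²≡3, 13²≡28, 14²≡8, 15²≡37, 16²≡21, 17²≡7, 18²≡42, 19²≡32, 20²≡24, 21²≡18, 22²≡14, 23²≡12 (mod 47).
So the quadratic residues mod 47 are {1, 2, 3, 4, 6, 7, 8, 9, 12, 14, 16, 17, 18, 21, 24, 25, 27, 28, 32, 34, 36, 37, 42}.

1, 2, 3, 4, 6, 7, 8, 9, 12, 14, 16, 17, 18, 21, 24, 25, 27, 28, 32, 34, 36, 37, 42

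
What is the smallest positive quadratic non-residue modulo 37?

2

(2/37) = −1, so 2 is the smallest positive non-residue mod 37.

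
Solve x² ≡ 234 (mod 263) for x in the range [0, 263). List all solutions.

Since 263 ≡ 3 (mod 4), a square root of 234 is 234^((263+1)/4) = 234^66 mod 263.
Repeated squaring: 234^2≡52, 234^4≡74, 234^8≡216, 234^16≡105, 234^32≡242, 234^64≡178 (mod 263).
234^66 = 234^(64+2) ≡ 51 (mod 263).
Check: 51² = 2601 ≡ 234 (mod 263). The two roots are 51 and 212.

51, 212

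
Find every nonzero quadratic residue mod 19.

1,4,5,6,7,9,11,16,17

Square k = 1,…,9 (k and 19−k give the same square):
1²=1, 2²=4, 3²=9, 4²=16, 5²≡6, 6²≡17, 7²≡11, 8²≡7, 9²≡5 (mod 19).
So the quadratic residues mod 19 are {1, 4, 5, 6, 7, 9, 11, 16, 17}.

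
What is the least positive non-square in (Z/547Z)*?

(2/547) = −1, so 2 is the smallest positive non-residue mod 547.

2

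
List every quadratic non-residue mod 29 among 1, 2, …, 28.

2 3 8 10 11 12 14 15 17 18 19 21 26 27

Square k = 1,…,14 (k and 29−k give the same square):
1²=1, 2²=4, 3²=9, 4²=16, 5²=25, 6²≡7, 7²≡20, 8²≡6, 9²≡23, 10²≡13, 11²≡5, 12²≡28, 13²≡24, 14²≡22 (mod 29).
The residues are {1, 4, 5, 6, 7, 9, 13, 16, 20, 22, 23, 24, 25, 28}; the non-residues are the remaining 14 nonzero classes.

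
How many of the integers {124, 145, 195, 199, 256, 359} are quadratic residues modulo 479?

(124/479) = -1 → non-residue.
(145/479) = -1 → non-residue.
(195/479) = -1 → non-residue.
(199/479) = -1 → non-residue.
(256/479) = +1 → QR.
(359/479) = -1 → non-residue.
Total quadratic residues among the 6: 1.

1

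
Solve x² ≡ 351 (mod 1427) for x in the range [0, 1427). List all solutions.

Since 1427 ≡ 3 (mod 4), a square root of 351 is 351^((1427+1)/4) = 351^357 mod 1427.
Repeated squaring: 351^2≡479, 351^4≡1121, 351^8≡881, 351^16≡1300, 351^32≡432, 351^64≡1114, 351^128≡933, 351^256≡19 (mod 1427).
351^357 = 351^(256+64+32+4+1) ≡ 806 (mod 1427).
Check: 806² = 649636 ≡ 351 (mod 1427). The two roots are 621 and 806.

621, 806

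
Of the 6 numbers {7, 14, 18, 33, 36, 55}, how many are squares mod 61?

(7/61) = -1 → non-residue.
(14/61) = +1 → QR.
(18/61) = -1 → non-residue.
(33/61) = -1 → non-residue.
(36/61) = +1 → QR.
(55/61) = -1 → non-residue.
Total quadratic residues among the 6: 2.

2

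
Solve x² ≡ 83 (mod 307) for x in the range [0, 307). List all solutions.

151, 156

Since 307 ≡ 3 (mod 4), a square root of 83 is 83^((307+1)/4) = 83^77 mod 307.
Repeated squaring: 83^2≡135, 83^4≡112, 83^8≡264, 83^16≡7, 83^32≡49, 83^64≡252 (mod 307).
83^77 = 83^(64+8+4+1) ≡ 156 (mod 307).
Check: 156² = 24336 ≡ 83 (mod 307). The two roots are 151 and 156.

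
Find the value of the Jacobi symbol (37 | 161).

Reciprocity: 37 ≡ 1 and 161 ≡ 1 (mod 4), so (37/161) = +(161/37).
Reduce top mod 37: now compute (13/37).
Reciprocity: 13 ≡ 1 and 37 ≡ 1 (mod 4), so (13/37) = +(37/13).
Reduce top mod 13: now compute (11/13).
Reciprocity: 11 ≡ 3 and 13 ≡ 1 (mod 4), so (11/13) = +(13/11).
Reduce top mod 11: now compute (2/11).
Pull out 2: since 11 ≡ 3 (mod 8), (2/11) = -1.
Reached (1/11) = 1. Collecting the sign flips along the way, the symbol is -1.

-1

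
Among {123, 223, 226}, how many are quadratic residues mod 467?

2

(123/467) = +1 → QR.
(223/467) = +1 → QR.
(226/467) = -1 → non-residue.
Total quadratic residues among the 3: 2.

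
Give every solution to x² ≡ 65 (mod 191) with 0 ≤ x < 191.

Since 191 ≡ 3 (mod 4), a square root of 65 is 65^((191+1)/4) = 65^48 mod 191.
Repeated squaring: 65^2≡23, 65^4≡147, 65^8≡26, 65^16≡103, 65^32≡104 (mod 191).
65^48 = 65^(32+16) ≡ 16 (mod 191).
Check: 16² = 256 ≡ 65 (mod 191). The two roots are 16 and 175.

16, 175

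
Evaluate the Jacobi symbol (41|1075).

1

Reciprocity: 41 ≡ 1 and 1075 ≡ 3 (mod 4), so (41/1075) = +(1075/41).
Reduce top mod 41: now compute (9/41).
Reciprocity: 9 ≡ 1 and 41 ≡ 1 (mod 4), so (9/41) = +(41/9).
Reduce top mod 9: now compute (5/9).
Reciprocity: 5 ≡ 1 and 9 ≡ 1 (mod 4), so (5/9) = +(9/5).
Reduce top mod 5: now compute (4/5).
Pull out 2^2: since 5 ≡ 5 (mod 8), (2/5) = -1, so (2/5)^2 = +1.
Reached (1/5) = 1. Collecting the sign flips along the way, the symbol is +1.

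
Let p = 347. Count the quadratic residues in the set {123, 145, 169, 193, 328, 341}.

(123/347) = -1 → non-residue.
(145/347) = -1 → non-residue.
(169/347) = +1 → QR.
(193/347) = -1 → non-residue.
(328/347) = +1 → QR.
(341/347) = +1 → QR.
Total quadratic residues among the 6: 3.

3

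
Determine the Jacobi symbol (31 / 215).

Reciprocity: 31 ≡ 3 and 215 ≡ 3 (mod 4), so (31/215) = −(215/31).
Reduce top mod 31: now compute (29/31).
Reciprocity: 29 ≡ 1 and 31 ≡ 3 (mod 4), so (29/31) = +(31/29).
Reduce top mod 29: now compute (2/29).
Pull out 2: since 29 ≡ 5 (mod 8), (2/29) = -1.
Reached (1/29) = 1. Collecting the sign flips along the way, the symbol is +1.

1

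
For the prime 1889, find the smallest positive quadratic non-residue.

3

(2/1889) = +1, so 2 is a residue.
(3/1889) = −1, so 3 is the smallest positive non-residue mod 1889.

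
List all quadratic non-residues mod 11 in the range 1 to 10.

2, 6, 7, 8, 10

Square k = 1,…,5 (k and 11−k give the same square):
1²=1, 2²=4, 3²=9, 4²≡5, 5²≡3 (mod 11).
The residues are {1, 3, 4, 5, 9}; the non-residues are the remaining 5 nonzero classes.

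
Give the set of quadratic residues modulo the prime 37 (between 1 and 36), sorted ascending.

Square k = 1,…,18 (k and 37−k give the same square):
1²=1, 2²=4, 3²=9, 4²=16, 5²=25, 6²=36, 7²≡12, 8²≡27, 9²≡7, 10²≡26, 11²≡10, 12²≡33, 13²≡21, 14²≡11, 15²≡3, 16²≡34, 17²≡30, 18²≡28 (mod 37).
So the quadratic residues mod 37 are {1, 3, 4, 7, 9, 10, 11, 12, 16, 21, 25, 26, 27, 28, 30, 33, 34, 36}.

1,3,4,7,9,10,11,12,16,21,25,26,27,28,30,33,34,36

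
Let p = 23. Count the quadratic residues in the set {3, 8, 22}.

(3/23) = +1 → QR.
(8/23) = +1 → QR.
(22/23) = -1 → non-residue.
Total quadratic residues among the 3: 2.

2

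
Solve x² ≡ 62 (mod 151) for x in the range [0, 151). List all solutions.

Since 151 ≡ 3 (mod 4), a square root of 62 is 62^((151+1)/4) = 62^38 mod 151.
Repeated squaring: 62^2≡69, 62^4≡80, 62^8≡58, 62^16≡42, 62^32≡103 (mod 151).
62^38 = 62^(32+4+2) ≡ 45 (mod 151).
Check: 45² = 2025 ≡ 62 (mod 151). The two roots are 45 and 106.

45, 106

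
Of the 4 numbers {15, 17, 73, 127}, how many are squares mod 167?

(15/167) = -1 → non-residue.
(17/167) = -1 → non-residue.
(73/167) = -1 → non-residue.
(127/167) = +1 → QR.
Total quadratic residues among the 4: 1.

1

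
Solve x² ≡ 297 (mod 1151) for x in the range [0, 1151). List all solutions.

Since 1151 ≡ 3 (mod 4), a square root of 297 is 297^((1151+1)/4) = 297^288 mod 1151.
Repeated squaring: 297^2≡733, 297^4≡923, 297^8≡189, 297^16≡40, 297^32≡449, 297^64≡176, 297^128≡1050, 297^256≡993 (mod 1151).
297^288 = 297^(256+32) ≡ 420 (mod 1151).
Check: 420² = 176400 ≡ 297 (mod 1151). The two roots are 420 and 731.

420, 731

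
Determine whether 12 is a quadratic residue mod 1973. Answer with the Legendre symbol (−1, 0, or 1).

Pull out 2^2: since 1973 ≡ 5 (mod 8), (2/1973) = -1, so (2/1973)^2 = +1.
Reciprocity: 3 ≡ 3 and 1973 ≡ 1 (mod 4), so (3/1973) = +(1973/3).
Reduce top mod 3: now compute (2/3).
Pull out 2: since 3 ≡ 3 (mod 8), (2/3) = -1.
Reached (1/3) = 1. Collecting the sign flips along the way, the symbol is -1.

-1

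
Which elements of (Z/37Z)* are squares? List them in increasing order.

1, 3, 4, 7, 9, 10, 11, 12, 16, 21, 25, 26, 27, 28, 30, 33, 34, 36

Square k = 1,…,18 (k and 37−k give the same square):
1²=1, 2²=4, 3²=9, 4²=16, 5²=25, 6²=36, 7²≡12, 8²≡27, 9²≡7, 10²≡26, 11²≡10, 12²≡33, 13²≡21, 14²≡11, 15²≡3, 16²≡34, 17²≡30, 18²≡28 (mod 37).
So the quadratic residues mod 37 are {1, 3, 4, 7, 9, 10, 11, 12, 16, 21, 25, 26, 27, 28, 30, 33, 34, 36}.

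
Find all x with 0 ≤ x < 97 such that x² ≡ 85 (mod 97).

97 ≡ 1 (mod 4), so we find a root by search.
Trying successive values, 45² = 2025 ≡ 85 (mod 97). The other root is 97 − 45 = 52.

45, 52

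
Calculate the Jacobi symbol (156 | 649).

Pull out 2^2: since 649 ≡ 1 (mod 8), (2/649) = +1, so (2/649)^2 = +1.
Reciprocity: 39 ≡ 3 and 649 ≡ 1 (mod 4), so (39/649) = +(649/39).
Reduce top mod 39: now compute (25/39).
Reciprocity: 25 ≡ 1 and 39 ≡ 3 (mod 4), so (25/39) = +(39/25).
Reduce top mod 25: now compute (14/25).
Pull out 2: since 25 ≡ 1 (mod 8), (2/25) = +1.
Reciprocity: 7 ≡ 3 and 25 ≡ 1 (mod 4), so (7/25) = +(25/7).
Reduce top mod 7: now compute (4/7).
Pull out 2^2: since 7 ≡ 7 (mod 8), (2/7) = +1, so (2/7)^2 = +1.
Reached (1/7) = 1. Collecting the sign flips along the way, the symbol is +1.

1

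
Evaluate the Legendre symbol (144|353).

1

Pull out 2^4: since 353 ≡ 1 (mod 8), (2/353) = +1, so (2/353)^4 = +1.
Reciprocity: 9 ≡ 1 and 353 ≡ 1 (mod 4), so (9/353) = +(353/9).
Reduce top mod 9: now compute (2/9).
Pull out 2: since 9 ≡ 1 (mod 8), (2/9) = +1.
Reached (1/9) = 1. Collecting the sign flips along the way, the symbol is +1.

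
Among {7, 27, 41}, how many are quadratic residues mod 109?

(7/109) = +1 → QR.
(27/109) = +1 → QR.
(41/109) = -1 → non-residue.
Total quadratic residues among the 3: 2.

2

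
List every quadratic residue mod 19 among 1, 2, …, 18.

Square k = 1,…,9 (k and 19−k give the same square):
1²=1, 2²=4, 3²=9, 4²=16, 5²≡6, 6²≡17, 7²≡11, 8²≡7, 9²≡5 (mod 19).
So the quadratic residues mod 19 are {1, 4, 5, 6, 7, 9, 11, 16, 17}.

1 4 5 6 7 9 11 16 17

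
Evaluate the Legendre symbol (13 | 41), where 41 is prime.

Euler's criterion: (13/41) ≡ 13^20 (mod 41).
13^2 ≡ 5 (mod 41)
13^4 ≡ 25 (mod 41)
13^8 ≡ 10 (mod 41)
13^16 ≡ 18 (mod 41)
13^20 = 13^(16+4) ≡ 40 (mod 41).
Result is 40 ≡ −1, so (13/41) = −1.

-1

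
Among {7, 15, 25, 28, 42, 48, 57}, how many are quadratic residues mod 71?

4

(7/71) = -1 → non-residue.
(15/71) = +1 → QR.
(25/71) = +1 → QR.
(28/71) = -1 → non-residue.
(42/71) = -1 → non-residue.
(48/71) = +1 → QR.
(57/71) = +1 → QR.
Total quadratic residues among the 7: 4.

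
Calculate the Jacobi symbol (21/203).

Reciprocity: 21 ≡ 1 and 203 ≡ 3 (mod 4), so (21/203) = +(203/21).
Reduce top mod 21: now compute (14/21).
Pull out 2: since 21 ≡ 5 (mod 8), (2/21) = -1.
Reciprocity: 7 ≡ 3 and 21 ≡ 1 (mod 4), so (7/21) = +(21/7).
Reduce top mod 7: now compute (0/7).
Top reduces to 0: gcd > 1, so the symbol is 0.

0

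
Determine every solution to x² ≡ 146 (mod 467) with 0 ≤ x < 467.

Since 467 ≡ 3 (mod 4), a square root of 146 is 146^((467+1)/4) = 146^117 mod 467.
Repeated squaring: 146^2≡301, 146^4≡3, 146^8≡9, 146^16≡81, 146^32≡23, 146^64≡62 (mod 467).
146^117 = 146^(64+32+16+4+1) ≡ 117 (mod 467).
Check: 117² = 13689 ≡ 146 (mod 467). The two roots are 117 and 350.

117, 350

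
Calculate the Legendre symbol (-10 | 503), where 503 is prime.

1

First reduce: -10 ≡ 493 (mod 503).
Reciprocity: 493 ≡ 1 and 503 ≡ 3 (mod 4), so (493/503) = +(503/493).
Reduce top mod 493: now compute (10/493).
Pull out 2: since 493 ≡ 5 (mod 8), (2/493) = -1.
Reciprocity: 5 ≡ 1 and 493 ≡ 1 (mod 4), so (5/493) = +(493/5).
Reduce top mod 5: now compute (3/5).
Reciprocity: 3 ≡ 3 and 5 ≡ 1 (mod 4), so (3/5) = +(5/3).
Reduce top mod 3: now compute (2/3).
Pull out 2: since 3 ≡ 3 (mod 8), (2/3) = -1.
Reached (1/3) = 1. Collecting the sign flips along the way, the symbol is +1.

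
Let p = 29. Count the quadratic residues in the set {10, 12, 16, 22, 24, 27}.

3

(10/29) = -1 → non-residue.
(12/29) = -1 → non-residue.
(16/29) = +1 → QR.
(22/29) = +1 → QR.
(24/29) = +1 → QR.
(27/29) = -1 → non-residue.
Total quadratic residues among the 6: 3.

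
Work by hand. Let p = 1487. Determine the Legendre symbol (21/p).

1

Reciprocity: 21 ≡ 1 and 1487 ≡ 3 (mod 4), so (21/1487) = +(1487/21).
Reduce top mod 21: now compute (17/21).
Reciprocity: 17 ≡ 1 and 21 ≡ 1 (mod 4), so (17/21) = +(21/17).
Reduce top mod 17: now compute (4/17).
Pull out 2^2: since 17 ≡ 1 (mod 8), (2/17) = +1, so (2/17)^2 = +1.
Reached (1/17) = 1. Collecting the sign flips along the way, the symbol is +1.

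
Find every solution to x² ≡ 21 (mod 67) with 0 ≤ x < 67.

Since 67 ≡ 3 (mod 4), a square root of 21 is 21^((67+1)/4) = 21^17 mod 67.
Repeated squaring: 21^2≡39, 21^4≡47, 21^8≡65, 21^16≡4 (mod 67).
21^17 = 21^(16+1) ≡ 17 (mod 67).
Check: 17² = 289 ≡ 21 (mod 67). The two roots are 17 and 50.

17, 50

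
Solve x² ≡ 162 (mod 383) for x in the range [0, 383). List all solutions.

84, 299

Since 383 ≡ 3 (mod 4), a square root of 162 is 162^((383+1)/4) = 162^96 mod 383.
Repeated squaring: 162^2≡200, 162^4≡168, 162^8≡265, 162^16≡136, 162^32≡112, 162^64≡288 (mod 383).
162^96 = 162^(64+32) ≡ 84 (mod 383).
Check: 84² = 7056 ≡ 162 (mod 383). The two roots are 84 and 299.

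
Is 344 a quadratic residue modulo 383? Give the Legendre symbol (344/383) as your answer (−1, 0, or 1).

Euler's criterion: (344/383) ≡ 344^191 (mod 383).
344^2 ≡ 372 (mod 383)
344^4 ≡ 121 (mod 383)
344^8 ≡ 87 (mod 383)
344^16 ≡ 292 (mod 383)
344^32 ≡ 238 (mod 383)
344^64 ≡ 343 (mod 383)
344^128 ≡ 68 (mod 383)
344^191 = 344^(128+32+16+8+4+2+1) ≡ 1 (mod 383).
Result is 1, so (344/383) = 1.

1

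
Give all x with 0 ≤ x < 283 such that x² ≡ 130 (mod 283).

Since 283 ≡ 3 (mod 4), a square root of 130 is 130^((283+1)/4) = 130^71 mod 283.
Repeated squaring: 130^2≡203, 130^4≡174, 130^8≡278, 130^16≡25, 130^32≡59, 130^64≡85 (mod 283).
130^71 = 130^(64+4+2+1) ≡ 160 (mod 283).
Check: 160² = 25600 ≡ 130 (mod 283). The two roots are 123 and 160.

123, 160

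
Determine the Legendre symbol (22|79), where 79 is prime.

Pull out 2: since 79 ≡ 7 (mod 8), (2/79) = +1.
Reciprocity: 11 ≡ 3 and 79 ≡ 3 (mod 4), so (11/79) = −(79/11).
Reduce top mod 11: now compute (2/11).
Pull out 2: since 11 ≡ 3 (mod 8), (2/11) = -1.
Reached (1/11) = 1. Collecting the sign flips along the way, the symbol is +1.

1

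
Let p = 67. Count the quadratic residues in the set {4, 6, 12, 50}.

(4/67) = +1 → QR.
(6/67) = +1 → QR.
(12/67) = -1 → non-residue.
(50/67) = -1 → non-residue.
Total quadratic residues among the 4: 2.

2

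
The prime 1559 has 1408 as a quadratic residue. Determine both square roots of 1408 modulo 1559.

111, 1448

Since 1559 ≡ 3 (mod 4), a square root of 1408 is 1408^((1559+1)/4) = 1408^390 mod 1559.
Repeated squaring: 1408^2≡975, 1408^4≡1194, 1408^8≡710, 1408^16≡543, 1408^32≡198, 1408^64≡229, 1408^128≡994, 1408^256≡1189 (mod 1559).
1408^390 = 1408^(256+128+4+2) ≡ 1448 (mod 1559).
Check: 1448² = 2096704 ≡ 1408 (mod 1559). The two roots are 111 and 1448.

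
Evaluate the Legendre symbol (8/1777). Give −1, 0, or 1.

1

Pull out 2^3: since 1777 ≡ 1 (mod 8), (2/1777) = +1, so (2/1777)^3 = +1.
Reached (1/1777) = 1. Collecting the sign flips along the way, the symbol is +1.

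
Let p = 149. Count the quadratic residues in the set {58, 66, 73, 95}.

(58/149) = -1 → non-residue.
(66/149) = -1 → non-residue.
(73/149) = +1 → QR.
(95/149) = +1 → QR.
Total quadratic residues among the 4: 2.

2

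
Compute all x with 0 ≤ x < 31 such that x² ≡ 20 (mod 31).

Since 31 ≡ 3 (mod 4), a square root of 20 is 20^((31+1)/4) = 20^8 mod 31.
Repeated squaring: 20^2≡28, 20^4≡9, 20^8≡19 (mod 31).
20^8 = 20^(8) ≡ 19 (mod 31).
Check: 19² = 361 ≡ 20 (mod 31). The two roots are 12 and 19.

12, 19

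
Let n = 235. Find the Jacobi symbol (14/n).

Pull out 2: since 235 ≡ 3 (mod 8), (2/235) = -1.
Reciprocity: 7 ≡ 3 and 235 ≡ 3 (mod 4), so (7/235) = −(235/7).
Reduce top mod 7: now compute (4/7).
Pull out 2^2: since 7 ≡ 7 (mod 8), (2/7) = +1, so (2/7)^2 = +1.
Reached (1/7) = 1. Collecting the sign flips along the way, the symbol is +1.

1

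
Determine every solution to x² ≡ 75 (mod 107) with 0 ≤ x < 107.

17, 90

Since 107 ≡ 3 (mod 4), a square root of 75 is 75^((107+1)/4) = 75^27 mod 107.
Repeated squaring: 75^2≡61, 75^4≡83, 75^8≡41, 75^16≡76 (mod 107).
75^27 = 75^(16+8+2+1) ≡ 90 (mod 107).
Check: 90² = 8100 ≡ 75 (mod 107). The two roots are 17 and 90.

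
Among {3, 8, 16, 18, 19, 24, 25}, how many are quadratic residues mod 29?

3

(3/29) = -1 → non-residue.
(8/29) = -1 → non-residue.
(16/29) = +1 → QR.
(18/29) = -1 → non-residue.
(19/29) = -1 → non-residue.
(24/29) = +1 → QR.
(25/29) = +1 → QR.
Total quadratic residues among the 7: 3.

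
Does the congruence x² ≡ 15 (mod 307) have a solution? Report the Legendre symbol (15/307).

1

Reciprocity: 15 ≡ 3 and 307 ≡ 3 (mod 4), so (15/307) = −(307/15).
Reduce top mod 15: now compute (7/15).
Reciprocity: 7 ≡ 3 and 15 ≡ 3 (mod 4), so (7/15) = −(15/7).
Reduce top mod 7: now compute (1/7).
Reached (1/7) = 1. Collecting the sign flips along the way, the symbol is +1.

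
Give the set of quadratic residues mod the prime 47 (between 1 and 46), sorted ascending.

Square k = 1,…,23 (k and 47−k give the same square):
1²=1, 2²=4, 3²=9, 4²=16, 5²=25, 6²=36, 7²≡2, 8²≡17, 9²≡34, 10²≡6, 11²≡27, 12²≡3, 13²≡28, 14²≡8, 15²≡37, 16²≡21, 17²≡7, 18²≡42, 19²≡32, 20²≡24, 21²≡18, 22²≡14, 23²≡12 (mod 47).
So the quadratic residues mod 47 are {1, 2, 3, 4, 6, 7, 8, 9, 12, 14, 16, 17, 18, 21, 24, 25, 27, 28, 32, 34, 36, 37, 42}.

1 2 3 4 6 7 8 9 12 14 16 17 18 21 24 25 27 28 32 34 36 37 42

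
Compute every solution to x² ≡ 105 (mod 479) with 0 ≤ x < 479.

50, 429

Since 479 ≡ 3 (mod 4), a square root of 105 is 105^((479+1)/4) = 105^120 mod 479.
Repeated squaring: 105^2≡8, 105^4≡64, 105^8≡264, 105^16≡241, 105^32≡122, 105^64≡35 (mod 479).
105^120 = 105^(64+32+16+8) ≡ 50 (mod 479).
Check: 50² = 2500 ≡ 105 (mod 479). The two roots are 50 and 429.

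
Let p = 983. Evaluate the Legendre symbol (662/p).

Pull out 2: since 983 ≡ 7 (mod 8), (2/983) = +1.
Reciprocity: 331 ≡ 3 and 983 ≡ 3 (mod 4), so (331/983) = −(983/331).
Reduce top mod 331: now compute (321/331).
Reciprocity: 321 ≡ 1 and 331 ≡ 3 (mod 4), so (321/331) = +(331/321).
Reduce top mod 321: now compute (10/321).
Pull out 2: since 321 ≡ 1 (mod 8), (2/321) = +1.
Reciprocity: 5 ≡ 1 and 321 ≡ 1 (mod 4), so (5/321) = +(321/5).
Reduce top mod 5: now compute (1/5).
Reached (1/5) = 1. Collecting the sign flips along the way, the symbol is -1.

-1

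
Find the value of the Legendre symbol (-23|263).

-1

First reduce: -23 ≡ 240 (mod 263).
Pull out 2^4: since 263 ≡ 7 (mod 8), (2/263) = +1, so (2/263)^4 = +1.
Reciprocity: 15 ≡ 3 and 263 ≡ 3 (mod 4), so (15/263) = −(263/15).
Reduce top mod 15: now compute (8/15).
Pull out 2^3: since 15 ≡ 7 (mod 8), (2/15) = +1, so (2/15)^3 = +1.
Reached (1/15) = 1. Collecting the sign flips along the way, the symbol is -1.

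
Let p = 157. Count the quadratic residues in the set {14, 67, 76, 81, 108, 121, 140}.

(14/157) = +1 → QR.
(67/157) = +1 → QR.
(76/157) = +1 → QR.
(81/157) = +1 → QR.
(108/157) = +1 → QR.
(121/157) = +1 → QR.
(140/157) = +1 → QR.
Total quadratic residues among the 7: 7.

7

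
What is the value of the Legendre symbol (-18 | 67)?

1

First reduce: -18 ≡ 49 (mod 67).
Reciprocity: 49 ≡ 1 and 67 ≡ 3 (mod 4), so (49/67) = +(67/49).
Reduce top mod 49: now compute (18/49).
Pull out 2: since 49 ≡ 1 (mod 8), (2/49) = +1.
Reciprocity: 9 ≡ 1 and 49 ≡ 1 (mod 4), so (9/49) = +(49/9).
Reduce top mod 9: now compute (4/9).
Pull out 2^2: since 9 ≡ 1 (mod 8), (2/9) = +1, so (2/9)^2 = +1.
Reached (1/9) = 1. Collecting the sign flips along the way, the symbol is +1.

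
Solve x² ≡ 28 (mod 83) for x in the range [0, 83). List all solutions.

Since 83 ≡ 3 (mod 4), a square root of 28 is 28^((83+1)/4) = 28^21 mod 83.
Repeated squaring: 28^2≡37, 28^4≡41, 28^8≡21, 28^16≡26 (mod 83).
28^21 = 28^(16+4+1) ≡ 51 (mod 83).
Check: 51² = 2601 ≡ 28 (mod 83). The two roots are 32 and 51.

32, 51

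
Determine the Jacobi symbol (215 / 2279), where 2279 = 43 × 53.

Reciprocity: 215 ≡ 3 and 2279 ≡ 3 (mod 4), so (215/2279) = −(2279/215).
Reduce top mod 215: now compute (129/215).
Reciprocity: 129 ≡ 1 and 215 ≡ 3 (mod 4), so (129/215) = +(215/129).
Reduce top mod 129: now compute (86/129).
Pull out 2: since 129 ≡ 1 (mod 8), (2/129) = +1.
Reciprocity: 43 ≡ 3 and 129 ≡ 1 (mod 4), so (43/129) = +(129/43).
Reduce top mod 43: now compute (0/43).
Top reduces to 0: gcd > 1, so the symbol is 0.

0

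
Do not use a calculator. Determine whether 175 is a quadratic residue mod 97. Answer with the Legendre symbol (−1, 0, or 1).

-1

First reduce: 175 ≡ 78 (mod 97).
Pull out 2: since 97 ≡ 1 (mod 8), (2/97) = +1.
Reciprocity: 39 ≡ 3 and 97 ≡ 1 (mod 4), so (39/97) = +(97/39).
Reduce top mod 39: now compute (19/39).
Reciprocity: 19 ≡ 3 and 39 ≡ 3 (mod 4), so (19/39) = −(39/19).
Reduce top mod 19: now compute (1/19).
Reached (1/19) = 1. Collecting the sign flips along the way, the symbol is -1.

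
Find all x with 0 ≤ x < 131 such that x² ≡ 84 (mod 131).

52, 79

Since 131 ≡ 3 (mod 4), a square root of 84 is 84^((131+1)/4) = 84^33 mod 131.
Repeated squaring: 84^2≡113, 84^4≡62, 84^8≡45, 84^16≡60, 84^32≡63 (mod 131).
84^33 = 84^(32+1) ≡ 52 (mod 131).
Check: 52² = 2704 ≡ 84 (mod 131). The two roots are 52 and 79.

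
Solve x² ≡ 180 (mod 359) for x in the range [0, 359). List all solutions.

Since 359 ≡ 3 (mod 4), a square root of 180 is 180^((359+1)/4) = 180^90 mod 359.
Repeated squaring: 180^2≡90, 180^4≡202, 180^8≡237, 180^16≡165, 180^32≡300, 180^64≡250 (mod 359).
180^90 = 180^(64+16+8+2) ≡ 170 (mod 359).
Check: 170² = 28900 ≡ 180 (mod 359). The two roots are 170 and 189.

170, 189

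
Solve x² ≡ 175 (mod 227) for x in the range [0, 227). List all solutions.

Since 227 ≡ 3 (mod 4), a square root of 175 is 175^((227+1)/4) = 175^57 mod 227.
Repeated squaring: 175^2≡207, 175^4≡173, 175^8≡192, 175^16≡90, 175^32≡155 (mod 227).
175^57 = 175^(32+16+8+1) ≡ 185 (mod 227).
Check: 185² = 34225 ≡ 175 (mod 227). The two roots are 42 and 185.

42, 185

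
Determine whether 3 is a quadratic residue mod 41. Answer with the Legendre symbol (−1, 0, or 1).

-1

Reciprocity: 3 ≡ 3 and 41 ≡ 1 (mod 4), so (3/41) = +(41/3).
Reduce top mod 3: now compute (2/3).
Pull out 2: since 3 ≡ 3 (mod 8), (2/3) = -1.
Reached (1/3) = 1. Collecting the sign flips along the way, the symbol is -1.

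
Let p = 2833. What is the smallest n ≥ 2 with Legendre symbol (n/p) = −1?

(2/2833) = +1, so 2 is a residue.
(3/2833) = +1, so 3 is a residue.
(4/2833) = +1, so 4 is a residue.
(5/2833) = −1, so 5 is the smallest positive non-residue mod 2833.

5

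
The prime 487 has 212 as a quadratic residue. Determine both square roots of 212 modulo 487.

234, 253

Since 487 ≡ 3 (mod 4), a square root of 212 is 212^((487+1)/4) = 212^122 mod 487.
Repeated squaring: 212^2≡140, 212^4≡120, 212^8≡277, 212^16≡270, 212^32≡337, 212^64≡98 (mod 487).
212^122 = 212^(64+32+16+8+2) ≡ 253 (mod 487).
Check: 253² = 64009 ≡ 212 (mod 487). The two roots are 234 and 253.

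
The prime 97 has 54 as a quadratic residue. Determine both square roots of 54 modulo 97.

97 ≡ 1 (mod 4), so we find a root by search.
Trying successive values, 32² = 1024 ≡ 54 (mod 97). The other root is 97 − 32 = 65.

32, 65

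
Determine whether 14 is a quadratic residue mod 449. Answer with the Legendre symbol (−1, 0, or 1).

Euler's criterion: (14/449) ≡ 14^224 (mod 449).
14^2 ≡ 196 (mod 449)
14^4 ≡ 251 (mod 449)
14^8 ≡ 141 (mod 449)
14^16 ≡ 125 (mod 449)
14^32 ≡ 359 (mod 449)
14^64 ≡ 18 (mod 449)
14^128 ≡ 324 (mod 449)
14^224 = 14^(128+64+32) ≡ 1 (mod 449).
Result is 1, so (14/449) = 1.

1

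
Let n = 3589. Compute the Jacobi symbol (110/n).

-1

Pull out 2: since 3589 ≡ 5 (mod 8), (2/3589) = -1.
Reciprocity: 55 ≡ 3 and 3589 ≡ 1 (mod 4), so (55/3589) = +(3589/55).
Reduce top mod 55: now compute (14/55).
Pull out 2: since 55 ≡ 7 (mod 8), (2/55) = +1.
Reciprocity: 7 ≡ 3 and 55 ≡ 3 (mod 4), so (7/55) = −(55/7).
Reduce top mod 7: now compute (6/7).
Pull out 2: since 7 ≡ 7 (mod 8), (2/7) = +1.
Reciprocity: 3 ≡ 3 and 7 ≡ 3 (mod 4), so (3/7) = −(7/3).
Reduce top mod 3: now compute (1/3).
Reached (1/3) = 1. Collecting the sign flips along the way, the symbol is -1.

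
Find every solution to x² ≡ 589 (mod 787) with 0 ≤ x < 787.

Since 787 ≡ 3 (mod 4), a square root of 589 is 589^((787+1)/4) = 589^197 mod 787.
Repeated squaring: 589^2≡641, 589^4≡67, 589^8≡554, 589^16≡773, 589^32≡196, 589^64≡640, 589^128≡360 (mod 787).
589^197 = 589^(128+64+4+1) ≡ 453 (mod 787).
Check: 453² = 205209 ≡ 589 (mod 787). The two roots are 334 and 453.

334, 453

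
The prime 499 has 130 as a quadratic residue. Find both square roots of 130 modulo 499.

103, 396

Since 499 ≡ 3 (mod 4), a square root of 130 is 130^((499+1)/4) = 130^125 mod 499.
Repeated squaring: 130^2≡433, 130^4≡364, 130^8≡261, 130^16≡257, 130^32≡181, 130^64≡326 (mod 499).
130^125 = 130^(64+32+16+8+4+1) ≡ 103 (mod 499).
Check: 103² = 10609 ≡ 130 (mod 499). The two roots are 103 and 396.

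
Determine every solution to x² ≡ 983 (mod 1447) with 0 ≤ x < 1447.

130, 1317

Since 1447 ≡ 3 (mod 4), a square root of 983 is 983^((1447+1)/4) = 983^362 mod 1447.
Repeated squaring: 983^2≡1140, 983^4≡194, 983^8≡14, 983^16≡196, 983^32≡794, 983^64≡991, 983^128≡1015, 983^256≡1408 (mod 1447).
983^362 = 983^(256+64+32+8+2) ≡ 1317 (mod 1447).
Check: 1317² = 1734489 ≡ 983 (mod 1447). The two roots are 130 and 1317.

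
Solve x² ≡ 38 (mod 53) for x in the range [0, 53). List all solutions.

53 ≡ 1 (mod 4), so we find a root by search.
Trying successive values, 12² = 144 ≡ 38 (mod 53). The other root is 53 − 12 = 41.

12, 41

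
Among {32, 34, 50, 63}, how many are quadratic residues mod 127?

3

(32/127) = +1 → QR.
(34/127) = +1 → QR.
(50/127) = +1 → QR.
(63/127) = -1 → non-residue.
Total quadratic residues among the 4: 3.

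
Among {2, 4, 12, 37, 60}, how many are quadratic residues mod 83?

(2/83) = -1 → non-residue.
(4/83) = +1 → QR.
(12/83) = +1 → QR.
(37/83) = +1 → QR.
(60/83) = -1 → non-residue.
Total quadratic residues among the 5: 3.

3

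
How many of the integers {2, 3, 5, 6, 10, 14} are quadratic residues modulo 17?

(2/17) = +1 → QR.
(3/17) = -1 → non-residue.
(5/17) = -1 → non-residue.
(6/17) = -1 → non-residue.
(10/17) = -1 → non-residue.
(14/17) = -1 → non-residue.
Total quadratic residues among the 6: 1.

1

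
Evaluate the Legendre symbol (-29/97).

Euler's criterion: (-29/97) ≡ 68^48 (mod 97).
68^2 ≡ 65 (mod 97)
68^4 ≡ 54 (mod 97)
68^8 ≡ 6 (mod 97)
68^16 ≡ 36 (mod 97)
68^32 ≡ 35 (mod 97)
68^48 = 68^(32+16) ≡ 96 (mod 97).
Result is 96 ≡ −1, so (-29/97) = −1.

-1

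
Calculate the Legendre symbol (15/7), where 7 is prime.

1

Euler's criterion: (15/7) ≡ 1^3 (mod 7).
1^2 ≡ 1 (mod 7)
1^3 = 1^(2+1) ≡ 1 (mod 7).
Result is 1, so (15/7) = 1.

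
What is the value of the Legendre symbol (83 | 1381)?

Reciprocity: 83 ≡ 3 and 1381 ≡ 1 (mod 4), so (83/1381) = +(1381/83).
Reduce top mod 83: now compute (53/83).
Reciprocity: 53 ≡ 1 and 83 ≡ 3 (mod 4), so (53/83) = +(83/53).
Reduce top mod 53: now compute (30/53).
Pull out 2: since 53 ≡ 5 (mod 8), (2/53) = -1.
Reciprocity: 15 ≡ 3 and 53 ≡ 1 (mod 4), so (15/53) = +(53/15).
Reduce top mod 15: now compute (8/15).
Pull out 2^3: since 15 ≡ 7 (mod 8), (2/15) = +1, so (2/15)^3 = +1.
Reached (1/15) = 1. Collecting the sign flips along the way, the symbol is -1.

-1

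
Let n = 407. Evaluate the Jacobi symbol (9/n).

Reciprocity: 9 ≡ 1 and 407 ≡ 3 (mod 4), so (9/407) = +(407/9).
Reduce top mod 9: now compute (2/9).
Pull out 2: since 9 ≡ 1 (mod 8), (2/9) = +1.
Reached (1/9) = 1. Collecting the sign flips along the way, the symbol is +1.

1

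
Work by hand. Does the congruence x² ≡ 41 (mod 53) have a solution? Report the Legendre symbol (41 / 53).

-1

Reciprocity: 41 ≡ 1 and 53 ≡ 1 (mod 4), so (41/53) = +(53/41).
Reduce top mod 41: now compute (12/41).
Pull out 2^2: since 41 ≡ 1 (mod 8), (2/41) = +1, so (2/41)^2 = +1.
Reciprocity: 3 ≡ 3 and 41 ≡ 1 (mod 4), so (3/41) = +(41/3).
Reduce top mod 3: now compute (2/3).
Pull out 2: since 3 ≡ 3 (mod 8), (2/3) = -1.
Reached (1/3) = 1. Collecting the sign flips along the way, the symbol is -1.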